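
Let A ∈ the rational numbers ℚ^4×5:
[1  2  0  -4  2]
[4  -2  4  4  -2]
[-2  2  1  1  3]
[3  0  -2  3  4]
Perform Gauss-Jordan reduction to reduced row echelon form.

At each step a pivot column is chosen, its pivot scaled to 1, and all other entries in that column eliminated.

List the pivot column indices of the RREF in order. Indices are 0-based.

[1] R0 /= 1  ⇒  (1, 2, 0, -4, 2)
     R1 -= 4·R0  ⇒  (0, -10, 4, 20, -10)
     R2 -= -2·R0  ⇒  (0, 6, 1, -7, 7)
     R3 -= 3·R0  ⇒  (0, -6, -2, 15, -2)
[2] R1 /= -10  ⇒  (0, 1, -2/5, -2, 1)
     R0 -= 2·R1  ⇒  (1, 0, 4/5, 0, 0)
     R2 -= 6·R1  ⇒  (0, 0, 17/5, 5, 1)
     R3 -= -6·R1  ⇒  (0, 0, -22/5, 3, 4)
[3] R2 /= 17/5  ⇒  (0, 0, 1, 25/17, 5/17)
     R0 -= 4/5·R2  ⇒  (1, 0, 0, -20/17, -4/17)
     R1 -= -2/5·R2  ⇒  (0, 1, 0, -24/17, 19/17)
     R3 -= -22/5·R2  ⇒  (0, 0, 0, 161/17, 90/17)
[4] R3 /= 161/17  ⇒  (0, 0, 0, 1, 90/161)
     R0 -= -20/17·R3  ⇒  (1, 0, 0, 0, 68/161)
     R1 -= -24/17·R3  ⇒  (0, 1, 0, 0, 307/161)
     R2 -= 25/17·R3  ⇒  (0, 0, 1, 0, -85/161)

pivot columns: 0, 1, 2, 3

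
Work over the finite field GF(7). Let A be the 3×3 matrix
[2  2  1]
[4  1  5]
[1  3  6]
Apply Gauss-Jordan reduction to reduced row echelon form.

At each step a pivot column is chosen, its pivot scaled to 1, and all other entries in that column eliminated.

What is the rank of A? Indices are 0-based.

rank = 3

[1] R0 /= 2  ⇒  (1, 1, 4)
     R1 -= 4·R0  ⇒  (0, 4, 3)
     R2 -= 1·R0  ⇒  (0, 2, 2)
[2] R1 /= 4  ⇒  (0, 1, 6)
     R0 -= 1·R1  ⇒  (1, 0, 5)
     R2 -= 2·R1  ⇒  (0, 0, 4)
[3] R2 /= 4  ⇒  (0, 0, 1)
     R0 -= 5·R2  ⇒  (1, 0, 0)
     R1 -= 6·R2  ⇒  (0, 1, 0)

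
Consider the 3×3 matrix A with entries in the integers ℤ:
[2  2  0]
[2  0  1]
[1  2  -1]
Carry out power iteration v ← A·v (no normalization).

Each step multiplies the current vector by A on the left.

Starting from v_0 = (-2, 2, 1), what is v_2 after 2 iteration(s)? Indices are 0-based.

v_0 = (-2, 2, 1).
v_1 = A·v_0 = (0, -3, 1).
v_2 = A·v_1 = (-6, 1, -7).

v_2 = (-6, 1, -7)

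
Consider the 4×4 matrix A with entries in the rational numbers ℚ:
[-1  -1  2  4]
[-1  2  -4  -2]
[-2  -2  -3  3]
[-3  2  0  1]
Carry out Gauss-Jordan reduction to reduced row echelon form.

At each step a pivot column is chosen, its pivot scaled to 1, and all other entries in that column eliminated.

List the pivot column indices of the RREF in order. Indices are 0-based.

pivot columns: 0, 1, 2, 3

[1] R0 /= -1  ⇒  (1, 1, -2, -4)
     R1 -= -1·R0  ⇒  (0, 3, -6, -6)
     R2 -= -2·R0  ⇒  (0, 0, -7, -5)
     R3 -= -3·R0  ⇒  (0, 5, -6, -11)
[2] R1 /= 3  ⇒  (0, 1, -2, -2)
     R0 -= 1·R1  ⇒  (1, 0, 0, -2)
     R3 -= 5·R1  ⇒  (0, 0, 4, -1)
[3] R2 /= -7  ⇒  (0, 0, 1, 5/7)
     R1 -= -2·R2  ⇒  (0, 1, 0, -4/7)
     R3 -= 4·R2  ⇒  (0, 0, 0, -27/7)
[4] R3 /= -27/7  ⇒  (0, 0, 0, 1)
     R0 -= -2·R3  ⇒  (1, 0, 0, 0)
     R1 -= -4/7·R3  ⇒  (0, 1, 0, 0)
     R2 -= 5/7·R3  ⇒  (0, 0, 1, 0)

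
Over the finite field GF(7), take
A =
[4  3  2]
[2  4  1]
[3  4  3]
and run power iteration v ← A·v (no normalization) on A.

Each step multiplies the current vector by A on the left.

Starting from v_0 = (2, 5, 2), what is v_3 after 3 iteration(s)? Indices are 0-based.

v_3 = (4, 1, 1)

v_0 = (2, 5, 2).
v_1 = A·v_0 = (6, 5, 4).
v_2 = A·v_1 = (5, 1, 1).
v_3 = A·v_2 = (4, 1, 1).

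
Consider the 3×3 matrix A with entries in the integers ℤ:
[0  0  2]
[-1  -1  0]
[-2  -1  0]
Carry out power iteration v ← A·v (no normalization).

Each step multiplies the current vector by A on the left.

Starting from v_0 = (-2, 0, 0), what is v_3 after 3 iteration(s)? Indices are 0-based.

v_0 = (-2, 0, 0).
v_1 = A·v_0 = (0, 2, 4).
v_2 = A·v_1 = (8, -2, -2).
v_3 = A·v_2 = (-4, -6, -14).

v_3 = (-4, -6, -14)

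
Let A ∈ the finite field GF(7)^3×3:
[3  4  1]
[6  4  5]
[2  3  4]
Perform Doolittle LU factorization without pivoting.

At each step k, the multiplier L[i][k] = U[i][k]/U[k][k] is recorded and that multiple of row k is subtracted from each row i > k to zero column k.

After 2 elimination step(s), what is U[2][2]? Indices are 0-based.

U[2][2] = 3

Step 1: pivot at (0,0) is 3.
  row1 ← row1 − (2)·row0  ⇒  L[1][0]=2, U row1=(0, 3, 3)
  row2 ← row2 − (3)·row0  ⇒  L[2][0]=3, U row2=(0, 5, 1)
Step 2: pivot at (1,1) is 3.
  row2 ← row2 − (4)·row1  ⇒  L[2][1]=4, U row2=(0, 0, 3)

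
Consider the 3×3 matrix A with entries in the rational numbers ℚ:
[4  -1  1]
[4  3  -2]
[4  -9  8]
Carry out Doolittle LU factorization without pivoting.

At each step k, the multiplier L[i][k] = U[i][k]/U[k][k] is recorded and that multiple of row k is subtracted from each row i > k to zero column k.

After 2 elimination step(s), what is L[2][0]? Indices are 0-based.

L[2][0] = 1

k=0: U[0][0]=4
  eliminate (1,0): mult=1, new row 1: (0, 4, -3); set L[1][0]=1
  eliminate (2,0): mult=1, new row 2: (0, -8, 7); set L[2][0]=1
k=1: U[1][1]=4
  eliminate (2,1): mult=-2, new row 2: (0, 0, 1); set L[2][1]=-2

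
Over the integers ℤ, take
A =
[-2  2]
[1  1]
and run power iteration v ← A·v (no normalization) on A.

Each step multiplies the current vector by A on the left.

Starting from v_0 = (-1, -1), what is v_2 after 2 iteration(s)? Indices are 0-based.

v_0 = (-1, -1).
v_1 = A·v_0 = (0, -2).
v_2 = A·v_1 = (-4, -2).

v_2 = (-4, -2)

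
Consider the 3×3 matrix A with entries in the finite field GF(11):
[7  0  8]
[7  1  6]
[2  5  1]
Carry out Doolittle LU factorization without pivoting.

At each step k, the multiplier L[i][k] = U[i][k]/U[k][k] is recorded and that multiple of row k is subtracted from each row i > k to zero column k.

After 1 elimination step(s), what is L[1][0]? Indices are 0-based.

L[1][0] = 1

[col 0] pivot 7
  R1 -= 1*R0 → (0, 1, 9)  (L[1][0] := 1)
  R2 -= 5*R0 → (0, 5, 5)  (L[2][0] := 5)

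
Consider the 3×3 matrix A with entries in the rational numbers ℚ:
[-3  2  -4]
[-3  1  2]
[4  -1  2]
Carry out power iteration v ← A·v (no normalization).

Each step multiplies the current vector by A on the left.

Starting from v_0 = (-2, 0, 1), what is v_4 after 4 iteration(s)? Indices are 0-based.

v_4 = (-538, 330, 84)

v_0 = (-2, 0, 1).
v_1 = A·v_0 = (2, 8, -6).
v_2 = A·v_1 = (34, -10, -12).
v_3 = A·v_2 = (-74, -136, 122).
v_4 = A·v_3 = (-538, 330, 84).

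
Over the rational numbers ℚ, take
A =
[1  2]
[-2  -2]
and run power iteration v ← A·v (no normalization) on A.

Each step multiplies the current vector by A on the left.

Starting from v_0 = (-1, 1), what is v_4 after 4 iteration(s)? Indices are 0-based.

v_4 = (1, 2)

v_0 = (-1, 1).
v_1 = A·v_0 = (1, 0).
v_2 = A·v_1 = (1, -2).
v_3 = A·v_2 = (-3, 2).
v_4 = A·v_3 = (1, 2).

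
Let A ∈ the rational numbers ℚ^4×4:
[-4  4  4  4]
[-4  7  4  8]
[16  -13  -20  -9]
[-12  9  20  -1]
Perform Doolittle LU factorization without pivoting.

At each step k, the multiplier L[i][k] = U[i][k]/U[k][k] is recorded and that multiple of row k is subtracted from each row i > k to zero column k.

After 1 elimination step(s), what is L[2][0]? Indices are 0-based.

L[2][0] = -4

k=0: U[0][0]=-4
  eliminate (1,0): mult=1, new row 1: (0, 3, 0, 4); set L[1][0]=1
  eliminate (2,0): mult=-4, new row 2: (0, 3, -4, 7); set L[2][0]=-4
  eliminate (3,0): mult=3, new row 3: (0, -3, 8, -13); set L[3][0]=3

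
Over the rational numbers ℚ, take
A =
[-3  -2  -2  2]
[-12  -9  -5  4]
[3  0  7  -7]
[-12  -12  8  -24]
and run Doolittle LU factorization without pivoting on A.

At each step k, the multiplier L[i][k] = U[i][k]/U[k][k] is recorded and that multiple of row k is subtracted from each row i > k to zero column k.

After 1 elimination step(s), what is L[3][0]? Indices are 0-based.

L[3][0] = 4

Step 1: pivot at (0,0) is -3.
  row1 ← row1 − (4)·row0  ⇒  L[1][0]=4, U row1=(0, -1, 3, -4)
  row2 ← row2 − (-1)·row0  ⇒  L[2][0]=-1, U row2=(0, -2, 5, -5)
  row3 ← row3 − (4)·row0  ⇒  L[3][0]=4, U row3=(0, -4, 16, -32)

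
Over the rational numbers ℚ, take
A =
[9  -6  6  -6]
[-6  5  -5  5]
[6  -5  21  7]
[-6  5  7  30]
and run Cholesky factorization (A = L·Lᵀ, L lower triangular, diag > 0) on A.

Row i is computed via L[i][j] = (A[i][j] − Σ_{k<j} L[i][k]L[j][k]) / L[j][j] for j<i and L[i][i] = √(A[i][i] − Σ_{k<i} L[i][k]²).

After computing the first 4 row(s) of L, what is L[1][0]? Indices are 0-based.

Step 1: L[0][0] = √(9) = 3.
  L[1][0] = (-6) / L[0][0] = -2.
Step 2: L[1][1] = √(1) = 1.
  L[2][0] = (6) / L[0][0] = 2.
  L[2][1] = (-1) / L[1][1] = -1.
Step 3: L[2][2] = √(16) = 4.
  L[3][0] = (-6) / L[0][0] = -2.
  L[3][1] = (1) / L[1][1] = 1.
  L[3][2] = (12) / L[2][2] = 3.
Step 4: L[3][3] = √(16) = 4.

L[1][0] = -2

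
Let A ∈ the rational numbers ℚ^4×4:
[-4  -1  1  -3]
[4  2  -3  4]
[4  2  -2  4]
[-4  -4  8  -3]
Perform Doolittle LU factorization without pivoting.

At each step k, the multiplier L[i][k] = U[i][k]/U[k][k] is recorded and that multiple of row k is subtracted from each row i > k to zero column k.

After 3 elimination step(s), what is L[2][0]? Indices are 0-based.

[col 0] pivot -4
  R1 -= -1*R0 → (0, 1, -2, 1)  (L[1][0] := -1)
  R2 -= -1*R0 → (0, 1, -1, 1)  (L[2][0] := -1)
  R3 -= 1*R0 → (0, -3, 7, 0)  (L[3][0] := 1)
[col 1] pivot 1
  R2 -= 1*R1 → (0, 0, 1, 0)  (L[2][1] := 1)
  R3 -= -3*R1 → (0, 0, 1, 3)  (L[3][1] := -3)
[col 2] pivot 1
  R3 -= 1*R2 → (0, 0, 0, 3)  (L[3][2] := 1)

L[2][0] = -1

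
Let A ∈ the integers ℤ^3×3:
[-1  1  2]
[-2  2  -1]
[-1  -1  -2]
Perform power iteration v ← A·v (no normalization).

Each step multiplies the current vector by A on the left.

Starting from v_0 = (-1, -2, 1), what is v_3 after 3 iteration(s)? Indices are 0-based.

v_0 = (-1, -2, 1).
v_1 = A·v_0 = (1, -3, 1).
v_2 = A·v_1 = (-2, -9, 0).
v_3 = A·v_2 = (-7, -14, 11).

v_3 = (-7, -14, 11)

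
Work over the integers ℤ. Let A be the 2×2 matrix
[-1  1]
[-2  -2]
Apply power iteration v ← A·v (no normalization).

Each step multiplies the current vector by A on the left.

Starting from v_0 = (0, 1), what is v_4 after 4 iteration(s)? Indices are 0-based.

v_0 = (0, 1).
v_1 = A·v_0 = (1, -2).
v_2 = A·v_1 = (-3, 2).
v_3 = A·v_2 = (5, 2).
v_4 = A·v_3 = (-3, -14).

v_4 = (-3, -14)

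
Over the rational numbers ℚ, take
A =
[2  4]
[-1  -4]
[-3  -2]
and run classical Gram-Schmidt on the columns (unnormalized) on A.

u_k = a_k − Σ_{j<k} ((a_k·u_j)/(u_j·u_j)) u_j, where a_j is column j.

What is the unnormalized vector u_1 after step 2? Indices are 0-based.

Step 1: u_0 = a_0 = (2, -1, -3).
Step 2: u_1 = a_1 − (9/7)·u_0 = (10/7, -19/7, 13/7).

u_1 = (10/7, -19/7, 13/7)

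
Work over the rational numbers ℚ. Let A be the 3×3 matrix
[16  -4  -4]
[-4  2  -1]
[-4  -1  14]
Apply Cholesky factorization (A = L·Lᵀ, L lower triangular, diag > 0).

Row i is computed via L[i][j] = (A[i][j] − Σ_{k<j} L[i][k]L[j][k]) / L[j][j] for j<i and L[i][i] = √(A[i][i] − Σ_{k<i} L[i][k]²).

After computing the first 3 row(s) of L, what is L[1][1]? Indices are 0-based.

Step 1: L[0][0] = √(16) = 4.
  L[1][0] = (-4) / L[0][0] = -1.
Step 2: L[1][1] = √(1) = 1.
  L[2][0] = (-4) / L[0][0] = -1.
  L[2][1] = (-2) / L[1][1] = -2.
Step 3: L[2][2] = √(9) = 3.

L[1][1] = 1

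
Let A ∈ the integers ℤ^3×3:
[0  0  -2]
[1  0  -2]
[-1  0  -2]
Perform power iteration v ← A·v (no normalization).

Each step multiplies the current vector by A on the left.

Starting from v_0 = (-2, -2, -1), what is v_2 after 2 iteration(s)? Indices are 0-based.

v_0 = (-2, -2, -1).
v_1 = A·v_0 = (2, 0, 4).
v_2 = A·v_1 = (-8, -6, -10).

v_2 = (-8, -6, -10)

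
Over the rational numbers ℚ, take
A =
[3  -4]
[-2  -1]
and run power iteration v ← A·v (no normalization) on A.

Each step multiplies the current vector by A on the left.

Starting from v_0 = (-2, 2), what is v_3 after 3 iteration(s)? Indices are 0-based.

v_3 = (-254, 74)

v_0 = (-2, 2).
v_1 = A·v_0 = (-14, 2).
v_2 = A·v_1 = (-50, 26).
v_3 = A·v_2 = (-254, 74).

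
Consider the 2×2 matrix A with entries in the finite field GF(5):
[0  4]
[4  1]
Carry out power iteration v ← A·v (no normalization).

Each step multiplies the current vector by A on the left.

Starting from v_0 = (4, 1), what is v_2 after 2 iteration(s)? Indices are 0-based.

v_0 = (4, 1).
v_1 = A·v_0 = (4, 2).
v_2 = A·v_1 = (3, 3).

v_2 = (3, 3)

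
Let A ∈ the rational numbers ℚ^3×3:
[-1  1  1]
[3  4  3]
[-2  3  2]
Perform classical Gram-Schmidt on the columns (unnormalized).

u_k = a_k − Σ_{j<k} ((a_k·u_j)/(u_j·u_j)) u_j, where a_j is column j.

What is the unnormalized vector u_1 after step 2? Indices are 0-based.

Step 1: u_0 = a_0 = (-1, 3, -2).
Step 2: u_1 = a_1 − (5/14)·u_0 = (19/14, 41/14, 26/7).

u_1 = (19/14, 41/14, 26/7)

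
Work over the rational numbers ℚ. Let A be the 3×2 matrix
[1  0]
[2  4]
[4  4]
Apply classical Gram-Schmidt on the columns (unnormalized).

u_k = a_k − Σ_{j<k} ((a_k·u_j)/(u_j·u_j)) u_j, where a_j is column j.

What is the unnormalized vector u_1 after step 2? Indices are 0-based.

u_1 = (-8/7, 12/7, -4/7)

Step 1: u_0 = a_0 = (1, 2, 4).
Step 2: u_1 = a_1 − (8/7)·u_0 = (-8/7, 12/7, -4/7).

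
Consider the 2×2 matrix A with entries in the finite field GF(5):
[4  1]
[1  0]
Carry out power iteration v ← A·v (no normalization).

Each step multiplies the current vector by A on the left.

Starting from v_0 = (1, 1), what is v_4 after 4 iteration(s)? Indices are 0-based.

v_4 = (2, 4)

v_0 = (1, 1).
v_1 = A·v_0 = (0, 1).
v_2 = A·v_1 = (1, 0).
v_3 = A·v_2 = (4, 1).
v_4 = A·v_3 = (2, 4).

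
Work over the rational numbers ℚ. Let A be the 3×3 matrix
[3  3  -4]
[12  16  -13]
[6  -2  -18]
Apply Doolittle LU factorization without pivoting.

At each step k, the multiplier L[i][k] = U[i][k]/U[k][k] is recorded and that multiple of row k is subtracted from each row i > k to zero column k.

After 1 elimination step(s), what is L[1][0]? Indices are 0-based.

[col 0] pivot 3
  R1 -= 4*R0 → (0, 4, 3)  (L[1][0] := 4)
  R2 -= 2*R0 → (0, -8, -10)  (L[2][0] := 2)

L[1][0] = 4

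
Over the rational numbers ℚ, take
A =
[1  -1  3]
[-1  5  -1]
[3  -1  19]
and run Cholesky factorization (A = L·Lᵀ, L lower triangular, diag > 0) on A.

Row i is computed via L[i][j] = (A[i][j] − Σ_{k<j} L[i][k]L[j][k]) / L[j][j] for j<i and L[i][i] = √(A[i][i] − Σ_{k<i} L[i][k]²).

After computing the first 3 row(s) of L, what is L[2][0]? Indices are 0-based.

Step 1: L[0][0] = √(1) = 1.
  L[1][0] = (-1) / L[0][0] = -1.
Step 2: L[1][1] = √(4) = 2.
  L[2][0] = (3) / L[0][0] = 3.
  L[2][1] = (2) / L[1][1] = 1.
Step 3: L[2][2] = √(9) = 3.

L[2][0] = 3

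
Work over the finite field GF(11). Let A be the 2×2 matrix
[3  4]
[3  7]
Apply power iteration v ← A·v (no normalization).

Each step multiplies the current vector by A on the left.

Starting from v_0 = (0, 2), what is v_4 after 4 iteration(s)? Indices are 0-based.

v_4 = (4, 8)

v_0 = (0, 2).
v_1 = A·v_0 = (8, 3).
v_2 = A·v_1 = (3, 1).
v_3 = A·v_2 = (2, 5).
v_4 = A·v_3 = (4, 8).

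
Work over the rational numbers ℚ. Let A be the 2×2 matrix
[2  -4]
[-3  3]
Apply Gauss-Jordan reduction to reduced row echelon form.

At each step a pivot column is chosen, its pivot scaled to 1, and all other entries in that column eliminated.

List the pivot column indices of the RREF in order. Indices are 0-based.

pivot columns: 0, 1

[1] R0 /= 2  ⇒  (1, -2)
     R1 -= -3·R0  ⇒  (0, -3)
[2] R1 /= -3  ⇒  (0, 1)
     R0 -= -2·R1  ⇒  (1, 0)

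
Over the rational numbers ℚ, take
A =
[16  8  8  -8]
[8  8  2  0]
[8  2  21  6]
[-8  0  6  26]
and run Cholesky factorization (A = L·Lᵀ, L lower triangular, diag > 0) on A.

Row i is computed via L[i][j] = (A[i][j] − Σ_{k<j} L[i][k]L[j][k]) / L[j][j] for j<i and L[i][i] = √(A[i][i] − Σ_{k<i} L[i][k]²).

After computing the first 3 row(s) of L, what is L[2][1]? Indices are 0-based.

Step 1: L[0][0] = √(16) = 4.
  L[1][0] = (8) / L[0][0] = 2.
Step 2: L[1][1] = √(4) = 2.
  L[2][0] = (8) / L[0][0] = 2.
  L[2][1] = (-2) / L[1][1] = -1.
Step 3: L[2][2] = √(16) = 4.

L[2][1] = -1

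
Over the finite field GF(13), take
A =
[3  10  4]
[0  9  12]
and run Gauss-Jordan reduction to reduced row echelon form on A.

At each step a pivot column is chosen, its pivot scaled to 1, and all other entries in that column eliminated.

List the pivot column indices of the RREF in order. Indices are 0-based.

pivot columns: 0, 1

pivot(0,0)=3: scale R0 → (1, 12, 10)
pivot(1,1)=9: scale R1 → (0, 1, 10)
  clear (0,1): R0 −= (12)R1 → (1, 0, 7)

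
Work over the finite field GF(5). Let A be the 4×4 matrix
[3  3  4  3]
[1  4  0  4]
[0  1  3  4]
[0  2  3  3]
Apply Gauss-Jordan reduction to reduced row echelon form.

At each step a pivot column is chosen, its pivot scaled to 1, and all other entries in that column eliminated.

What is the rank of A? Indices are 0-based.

step 1: normalize row 0 (÷3) = (1, 1, 3, 1)
  row 1: subtract 1×row0 = (0, 3, 2, 3)
step 2: normalize row 1 (÷3) = (0, 1, 4, 1)
  row 0: subtract 1×row1 = (1, 0, 4, 0)
  row 2: subtract 1×row1 = (0, 0, 4, 3)
  row 3: subtract 2×row1 = (0, 0, 0, 1)
step 3: normalize row 2 (÷4) = (0, 0, 1, 2)
  row 0: subtract 4×row2 = (1, 0, 0, 2)
  row 1: subtract 4×row2 = (0, 1, 0, 3)
step 4: normalize row 3 (÷1) = (0, 0, 0, 1)
  row 0: subtract 2×row3 = (1, 0, 0, 0)
  row 1: subtract 3×row3 = (0, 1, 0, 0)
  row 2: subtract 2×row3 = (0, 0, 1, 0)

rank = 4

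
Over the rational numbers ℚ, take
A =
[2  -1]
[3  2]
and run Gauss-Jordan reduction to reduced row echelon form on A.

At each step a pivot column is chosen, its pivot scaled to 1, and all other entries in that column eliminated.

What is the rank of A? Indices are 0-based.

rank = 2

pivot(0,0)=2: scale R0 → (1, -1/2)
  clear (1,0): R1 −= (3)R0 → (0, 7/2)
pivot(1,1)=7/2: scale R1 → (0, 1)
  clear (0,1): R0 −= (-1/2)R1 → (1, 0)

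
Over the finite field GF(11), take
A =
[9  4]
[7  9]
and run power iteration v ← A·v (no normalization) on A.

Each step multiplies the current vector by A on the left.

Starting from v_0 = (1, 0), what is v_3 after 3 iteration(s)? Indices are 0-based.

v_3 = (0, 5)

v_0 = (1, 0).
v_1 = A·v_0 = (9, 7).
v_2 = A·v_1 = (10, 5).
v_3 = A·v_2 = (0, 5).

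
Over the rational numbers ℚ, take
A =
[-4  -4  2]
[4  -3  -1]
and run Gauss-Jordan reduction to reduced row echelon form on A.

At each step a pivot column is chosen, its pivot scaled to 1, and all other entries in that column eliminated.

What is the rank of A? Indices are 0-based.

rank = 2

pivot(0,0)=-4: scale R0 → (1, 1, -1/2)
  clear (1,0): R1 −= (4)R0 → (0, -7, 1)
pivot(1,1)=-7: scale R1 → (0, 1, -1/7)
  clear (0,1): R0 −= (1)R1 → (1, 0, -5/14)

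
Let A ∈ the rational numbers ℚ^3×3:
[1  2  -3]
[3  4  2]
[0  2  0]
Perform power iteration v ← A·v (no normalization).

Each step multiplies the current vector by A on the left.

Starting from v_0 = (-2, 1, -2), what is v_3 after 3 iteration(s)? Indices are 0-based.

v_0 = (-2, 1, -2).
v_1 = A·v_0 = (6, -6, 2).
v_2 = A·v_1 = (-12, -2, -12).
v_3 = A·v_2 = (20, -68, -4).

v_3 = (20, -68, -4)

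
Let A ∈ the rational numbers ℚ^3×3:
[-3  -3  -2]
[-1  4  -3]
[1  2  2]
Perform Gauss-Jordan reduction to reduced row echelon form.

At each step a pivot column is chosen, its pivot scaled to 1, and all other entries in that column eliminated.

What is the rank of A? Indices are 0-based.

[1] R0 /= -3  ⇒  (1, 1, 2/3)
     R1 -= -1·R0  ⇒  (0, 5, -7/3)
     R2 -= 1·R0  ⇒  (0, 1, 4/3)
[2] R1 /= 5  ⇒  (0, 1, -7/15)
     R0 -= 1·R1  ⇒  (1, 0, 17/15)
     R2 -= 1·R1  ⇒  (0, 0, 9/5)
[3] R2 /= 9/5  ⇒  (0, 0, 1)
     R0 -= 17/15·R2  ⇒  (1, 0, 0)
     R1 -= -7/15·R2  ⇒  (0, 1, 0)

rank = 3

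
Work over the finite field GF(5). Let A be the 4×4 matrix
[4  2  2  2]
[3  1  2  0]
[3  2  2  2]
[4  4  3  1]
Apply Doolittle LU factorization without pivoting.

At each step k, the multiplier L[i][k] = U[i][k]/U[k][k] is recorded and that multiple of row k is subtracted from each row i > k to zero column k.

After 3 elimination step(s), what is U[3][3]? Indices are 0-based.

k=0: U[0][0]=4
  eliminate (1,0): mult=2, new row 1: (0, 2, 3, 1); set L[1][0]=2
  eliminate (2,0): mult=2, new row 2: (0, 3, 3, 3); set L[2][0]=2
  eliminate (3,0): mult=1, new row 3: (0, 2, 1, 4); set L[3][0]=1
k=1: U[1][1]=2
  eliminate (2,1): mult=4, new row 2: (0, 0, 1, 4); set L[2][1]=4
  eliminate (3,1): mult=1, new row 3: (0, 0, 3, 3); set L[3][1]=1
k=2: U[2][2]=1
  eliminate (3,2): mult=3, new row 3: (0, 0, 0, 1); set L[3][2]=3

U[3][3] = 1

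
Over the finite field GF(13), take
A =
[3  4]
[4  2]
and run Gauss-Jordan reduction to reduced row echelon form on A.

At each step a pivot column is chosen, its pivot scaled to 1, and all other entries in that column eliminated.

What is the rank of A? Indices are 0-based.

rank = 2

pivot(0,0)=3: scale R0 → (1, 10)
  clear (1,0): R1 −= (4)R0 → (0, 1)
pivot(1,1)=1: scale R1 → (0, 1)
  clear (0,1): R0 −= (10)R1 → (1, 0)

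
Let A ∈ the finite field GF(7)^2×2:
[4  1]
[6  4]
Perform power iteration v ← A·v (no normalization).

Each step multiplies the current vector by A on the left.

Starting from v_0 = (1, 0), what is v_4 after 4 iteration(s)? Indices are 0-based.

v_0 = (1, 0).
v_1 = A·v_0 = (4, 6).
v_2 = A·v_1 = (1, 6).
v_3 = A·v_2 = (3, 2).
v_4 = A·v_3 = (0, 5).

v_4 = (0, 5)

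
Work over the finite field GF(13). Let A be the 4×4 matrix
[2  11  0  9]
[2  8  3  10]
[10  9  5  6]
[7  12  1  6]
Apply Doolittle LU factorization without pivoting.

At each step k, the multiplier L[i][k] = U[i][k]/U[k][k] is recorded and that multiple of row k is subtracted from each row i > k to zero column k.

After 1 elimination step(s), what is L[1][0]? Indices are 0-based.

L[1][0] = 1

[col 0] pivot 2
  R1 -= 1*R0 → (0, 10, 3, 1)  (L[1][0] := 1)
  R2 -= 5*R0 → (0, 6, 5, 0)  (L[2][0] := 5)
  R3 -= 10*R0 → (0, 6, 1, 7)  (L[3][0] := 10)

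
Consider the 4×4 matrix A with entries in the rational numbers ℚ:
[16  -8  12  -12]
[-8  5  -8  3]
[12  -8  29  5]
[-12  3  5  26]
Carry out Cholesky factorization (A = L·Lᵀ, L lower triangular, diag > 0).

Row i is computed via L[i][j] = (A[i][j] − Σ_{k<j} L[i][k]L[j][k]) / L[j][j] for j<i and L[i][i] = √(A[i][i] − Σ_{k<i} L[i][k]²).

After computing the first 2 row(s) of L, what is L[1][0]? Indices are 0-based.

Step 1: L[0][0] = √(16) = 4.
  L[1][0] = (-8) / L[0][0] = -2.
Step 2: L[1][1] = √(1) = 1.

L[1][0] = -2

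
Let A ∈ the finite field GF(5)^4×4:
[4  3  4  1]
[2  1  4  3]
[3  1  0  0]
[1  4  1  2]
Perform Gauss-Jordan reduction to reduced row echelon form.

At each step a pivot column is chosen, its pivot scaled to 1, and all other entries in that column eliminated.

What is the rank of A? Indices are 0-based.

rank = 4

pivot(0,0)=4: scale R0 → (1, 2, 1, 4)
  clear (1,0): R1 −= (2)R0 → (0, 2, 2, 0)
  clear (2,0): R2 −= (3)R0 → (0, 0, 2, 3)
  clear (3,0): R3 −= (1)R0 → (0, 2, 0, 3)
pivot(1,1)=2: scale R1 → (0, 1, 1, 0)
  clear (0,1): R0 −= (2)R1 → (1, 0, 4, 4)
  clear (3,1): R3 −= (2)R1 → (0, 0, 3, 3)
pivot(2,2)=2: scale R2 → (0, 0, 1, 4)
  clear (0,2): R0 −= (4)R2 → (1, 0, 0, 3)
  clear (1,2): R1 −= (1)R2 → (0, 1, 0, 1)
  clear (3,2): R3 −= (3)R2 → (0, 0, 0, 1)
pivot(3,3)=1: scale R3 → (0, 0, 0, 1)
  clear (0,3): R0 −= (3)R3 → (1, 0, 0, 0)
  clear (1,3): R1 −= (1)R3 → (0, 1, 0, 0)
  clear (2,3): R2 −= (4)R3 → (0, 0, 1, 0)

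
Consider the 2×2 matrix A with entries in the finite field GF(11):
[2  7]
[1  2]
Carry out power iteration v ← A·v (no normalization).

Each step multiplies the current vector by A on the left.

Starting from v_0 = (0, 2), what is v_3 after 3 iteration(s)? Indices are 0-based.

v_0 = (0, 2).
v_1 = A·v_0 = (3, 4).
v_2 = A·v_1 = (1, 0).
v_3 = A·v_2 = (2, 1).

v_3 = (2, 1)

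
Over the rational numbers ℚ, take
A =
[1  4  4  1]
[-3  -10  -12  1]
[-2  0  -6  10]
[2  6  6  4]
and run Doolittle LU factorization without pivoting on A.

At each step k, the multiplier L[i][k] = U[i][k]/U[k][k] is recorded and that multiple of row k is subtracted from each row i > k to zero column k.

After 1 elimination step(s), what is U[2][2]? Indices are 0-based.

[col 0] pivot 1
  R1 -= -3*R0 → (0, 2, 0, 4)  (L[1][0] := -3)
  R2 -= -2*R0 → (0, 8, 2, 12)  (L[2][0] := -2)
  R3 -= 2*R0 → (0, -2, -2, 2)  (L[3][0] := 2)

U[2][2] = 2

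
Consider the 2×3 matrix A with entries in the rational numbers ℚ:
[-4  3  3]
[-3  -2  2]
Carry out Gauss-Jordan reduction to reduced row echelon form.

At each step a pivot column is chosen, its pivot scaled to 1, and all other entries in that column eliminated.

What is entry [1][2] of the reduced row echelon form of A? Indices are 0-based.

step 1: normalize row 0 (÷-4) = (1, -3/4, -3/4)
  row 1: subtract -3×row0 = (0, -17/4, -1/4)
step 2: normalize row 1 (÷-17/4) = (0, 1, 1/17)
  row 0: subtract -3/4×row1 = (1, 0, -12/17)

M[1][2] = 1/17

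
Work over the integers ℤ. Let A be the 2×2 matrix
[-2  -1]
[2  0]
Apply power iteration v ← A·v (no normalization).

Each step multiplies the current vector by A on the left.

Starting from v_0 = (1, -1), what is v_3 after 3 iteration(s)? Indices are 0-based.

v_0 = (1, -1).
v_1 = A·v_0 = (-1, 2).
v_2 = A·v_1 = (0, -2).
v_3 = A·v_2 = (2, 0).

v_3 = (2, 0)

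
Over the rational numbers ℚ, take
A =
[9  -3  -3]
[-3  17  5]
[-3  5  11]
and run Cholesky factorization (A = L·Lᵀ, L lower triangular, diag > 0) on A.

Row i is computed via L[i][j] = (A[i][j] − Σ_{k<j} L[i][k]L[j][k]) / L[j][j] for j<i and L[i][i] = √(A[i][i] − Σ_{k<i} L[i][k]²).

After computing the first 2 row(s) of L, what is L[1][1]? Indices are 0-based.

L[1][1] = 4

Step 1: L[0][0] = √(9) = 3.
  L[1][0] = (-3) / L[0][0] = -1.
Step 2: L[1][1] = √(16) = 4.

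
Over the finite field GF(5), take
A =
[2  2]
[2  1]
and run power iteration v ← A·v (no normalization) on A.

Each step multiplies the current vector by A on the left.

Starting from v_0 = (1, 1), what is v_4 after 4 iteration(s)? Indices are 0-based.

v_4 = (3, 4)

v_0 = (1, 1).
v_1 = A·v_0 = (4, 3).
v_2 = A·v_1 = (4, 1).
v_3 = A·v_2 = (0, 4).
v_4 = A·v_3 = (3, 4).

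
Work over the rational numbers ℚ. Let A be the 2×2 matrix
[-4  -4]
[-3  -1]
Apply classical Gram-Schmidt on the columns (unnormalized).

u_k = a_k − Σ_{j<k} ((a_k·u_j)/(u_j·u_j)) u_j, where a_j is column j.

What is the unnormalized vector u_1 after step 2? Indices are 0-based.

u_1 = (-24/25, 32/25)

Step 1: u_0 = a_0 = (-4, -3).
Step 2: u_1 = a_1 − (19/25)·u_0 = (-24/25, 32/25).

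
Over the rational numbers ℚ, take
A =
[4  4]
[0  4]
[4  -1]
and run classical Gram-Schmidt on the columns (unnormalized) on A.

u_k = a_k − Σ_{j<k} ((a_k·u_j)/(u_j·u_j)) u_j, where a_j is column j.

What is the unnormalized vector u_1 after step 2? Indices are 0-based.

u_1 = (5/2, 4, -5/2)

Step 1: u_0 = a_0 = (4, 0, 4).
Step 2: u_1 = a_1 − (3/8)·u_0 = (5/2, 4, -5/2).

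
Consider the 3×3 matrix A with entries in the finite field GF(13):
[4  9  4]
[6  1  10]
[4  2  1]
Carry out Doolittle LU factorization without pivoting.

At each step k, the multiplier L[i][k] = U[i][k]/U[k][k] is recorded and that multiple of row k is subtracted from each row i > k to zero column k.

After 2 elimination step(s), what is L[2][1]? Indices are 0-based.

Step 1: pivot at (0,0) is 4.
  row1 ← row1 − (8)·row0  ⇒  L[1][0]=8, U row1=(0, 7, 4)
  row2 ← row2 − (1)·row0  ⇒  L[2][0]=1, U row2=(0, 6, 10)
Step 2: pivot at (1,1) is 7.
  row2 ← row2 − (12)·row1  ⇒  L[2][1]=12, U row2=(0, 0, 1)

L[2][1] = 12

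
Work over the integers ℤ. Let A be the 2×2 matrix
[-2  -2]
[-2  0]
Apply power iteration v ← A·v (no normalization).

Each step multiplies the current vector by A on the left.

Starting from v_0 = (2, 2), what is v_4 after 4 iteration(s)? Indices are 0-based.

v_4 = (256, 160)

v_0 = (2, 2).
v_1 = A·v_0 = (-8, -4).
v_2 = A·v_1 = (24, 16).
v_3 = A·v_2 = (-80, -48).
v_4 = A·v_3 = (256, 160).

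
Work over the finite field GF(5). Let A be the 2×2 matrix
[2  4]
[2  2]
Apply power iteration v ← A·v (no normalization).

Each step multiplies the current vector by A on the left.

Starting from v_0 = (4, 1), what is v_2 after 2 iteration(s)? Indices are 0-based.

v_0 = (4, 1).
v_1 = A·v_0 = (2, 0).
v_2 = A·v_1 = (4, 4).

v_2 = (4, 4)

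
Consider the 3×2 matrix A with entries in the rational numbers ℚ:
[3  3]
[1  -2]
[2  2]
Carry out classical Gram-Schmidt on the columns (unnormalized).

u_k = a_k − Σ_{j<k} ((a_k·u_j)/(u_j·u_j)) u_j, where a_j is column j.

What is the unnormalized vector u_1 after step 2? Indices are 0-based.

u_1 = (9/14, -39/14, 3/7)

Step 1: u_0 = a_0 = (3, 1, 2).
Step 2: u_1 = a_1 − (11/14)·u_0 = (9/14, -39/14, 3/7).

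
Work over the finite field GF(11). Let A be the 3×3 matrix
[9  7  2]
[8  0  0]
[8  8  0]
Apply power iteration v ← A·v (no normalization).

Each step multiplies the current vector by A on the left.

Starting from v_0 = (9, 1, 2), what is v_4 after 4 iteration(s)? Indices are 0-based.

v_0 = (9, 1, 2).
v_1 = A·v_0 = (4, 6, 3).
v_2 = A·v_1 = (7, 10, 3).
v_3 = A·v_2 = (7, 1, 4).
v_4 = A·v_3 = (1, 1, 9).

v_4 = (1, 1, 9)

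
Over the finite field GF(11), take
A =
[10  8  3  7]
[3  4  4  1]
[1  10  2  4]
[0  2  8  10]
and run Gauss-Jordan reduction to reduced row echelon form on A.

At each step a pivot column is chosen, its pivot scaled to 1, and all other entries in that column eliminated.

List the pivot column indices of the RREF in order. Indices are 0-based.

pivot columns: 0, 1, 2, 3

step 1: normalize row 0 (÷10) = (1, 3, 8, 4)
  row 1: subtract 3×row0 = (0, 6, 2, 0)
  row 2: subtract 1×row0 = (0, 7, 5, 0)
step 2: normalize row 1 (÷6) = (0, 1, 4, 0)
  row 0: subtract 3×row1 = (1, 0, 7, 4)
  row 2: subtract 7×row1 = (0, 0, 10, 0)
  row 3: subtract 2×row1 = (0, 0, 0, 10)
step 3: normalize row 2 (÷10) = (0, 0, 1, 0)
  row 0: subtract 7×row2 = (1, 0, 0, 4)
  row 1: subtract 4×row2 = (0, 1, 0, 0)
step 4: normalize row 3 (÷10) = (0, 0, 0, 1)
  row 0: subtract 4×row3 = (1, 0, 0, 0)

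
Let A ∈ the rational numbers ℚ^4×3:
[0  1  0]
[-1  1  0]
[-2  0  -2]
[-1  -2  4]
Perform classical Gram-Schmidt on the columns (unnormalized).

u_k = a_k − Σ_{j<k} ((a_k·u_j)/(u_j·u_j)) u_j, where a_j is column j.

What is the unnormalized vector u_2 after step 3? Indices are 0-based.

u_2 = (48/35, 8/5, -54/35, 52/35)

Step 1: u_0 = a_0 = (0, -1, -2, -1).
Step 2: u_1 = a_1 − (1/6)·u_0 = (1, 7/6, 1/3, -11/6).
Step 3: u_2 = a_2 − (0)·u_0 − (-48/35)·u_1 = (48/35, 8/5, -54/35, 52/35).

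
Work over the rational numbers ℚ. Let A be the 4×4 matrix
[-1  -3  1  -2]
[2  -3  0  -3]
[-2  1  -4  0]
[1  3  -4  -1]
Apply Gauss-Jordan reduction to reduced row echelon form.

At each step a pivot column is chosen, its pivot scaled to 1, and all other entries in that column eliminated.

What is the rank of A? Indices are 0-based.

rank = 4

pivot(0,0)=-1: scale R0 → (1, 3, -1, 2)
  clear (1,0): R1 −= (2)R0 → (0, -9, 2, -7)
  clear (2,0): R2 −= (-2)R0 → (0, 7, -6, 4)
  clear (3,0): R3 −= (1)R0 → (0, 0, -3, -3)
pivot(1,1)=-9: scale R1 → (0, 1, -2/9, 7/9)
  clear (0,1): R0 −= (3)R1 → (1, 0, -1/3, -1/3)
  clear (2,1): R2 −= (7)R1 → (0, 0, -40/9, -13/9)
pivot(2,2)=-40/9: scale R2 → (0, 0, 1, 13/40)
  clear (0,2): R0 −= (-1/3)R2 → (1, 0, 0, -9/40)
  clear (1,2): R1 −= (-2/9)R2 → (0, 1, 0, 17/20)
  clear (3,2): R3 −= (-3)R2 → (0, 0, 0, -81/40)
pivot(3,3)=-81/40: scale R3 → (0, 0, 0, 1)
  clear (0,3): R0 −= (-9/40)R3 → (1, 0, 0, 0)
  clear (1,3): R1 −= (17/20)R3 → (0, 1, 0, 0)
  clear (2,3): R2 −= (13/40)R3 → (0, 0, 1, 0)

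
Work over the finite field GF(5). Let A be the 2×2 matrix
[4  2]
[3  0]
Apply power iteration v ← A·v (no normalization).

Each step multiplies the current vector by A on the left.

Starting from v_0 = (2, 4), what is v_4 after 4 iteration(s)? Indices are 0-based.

v_4 = (1, 0)

v_0 = (2, 4).
v_1 = A·v_0 = (1, 1).
v_2 = A·v_1 = (1, 3).
v_3 = A·v_2 = (0, 3).
v_4 = A·v_3 = (1, 0).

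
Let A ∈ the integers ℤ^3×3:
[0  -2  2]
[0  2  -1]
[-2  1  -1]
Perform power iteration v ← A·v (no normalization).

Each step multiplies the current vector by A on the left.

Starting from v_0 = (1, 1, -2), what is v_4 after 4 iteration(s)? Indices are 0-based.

v_4 = (10, -6, -37)

v_0 = (1, 1, -2).
v_1 = A·v_0 = (-6, 4, 1).
v_2 = A·v_1 = (-6, 7, 15).
v_3 = A·v_2 = (16, -1, 4).
v_4 = A·v_3 = (10, -6, -37).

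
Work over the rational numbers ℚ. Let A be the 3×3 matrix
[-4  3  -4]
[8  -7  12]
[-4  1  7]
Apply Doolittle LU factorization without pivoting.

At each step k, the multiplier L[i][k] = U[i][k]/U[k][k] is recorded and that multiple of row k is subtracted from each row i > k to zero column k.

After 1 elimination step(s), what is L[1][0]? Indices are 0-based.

Step 1: pivot at (0,0) is -4.
  row1 ← row1 − (-2)·row0  ⇒  L[1][0]=-2, U row1=(0, -1, 4)
  row2 ← row2 − (1)·row0  ⇒  L[2][0]=1, U row2=(0, -2, 11)

L[1][0] = -2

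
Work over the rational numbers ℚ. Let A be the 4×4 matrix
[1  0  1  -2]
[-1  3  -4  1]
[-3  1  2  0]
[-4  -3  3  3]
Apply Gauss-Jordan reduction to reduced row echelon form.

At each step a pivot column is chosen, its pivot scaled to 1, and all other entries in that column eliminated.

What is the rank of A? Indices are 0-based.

rank = 4

[1] R0 /= 1  ⇒  (1, 0, 1, -2)
     R1 -= -1·R0  ⇒  (0, 3, -3, -1)
     R2 -= -3·R0  ⇒  (0, 1, 5, -6)
     R3 -= -4·R0  ⇒  (0, -3, 7, -5)
[2] R1 /= 3  ⇒  (0, 1, -1, -1/3)
     R2 -= 1·R1  ⇒  (0, 0, 6, -17/3)
     R3 -= -3·R1  ⇒  (0, 0, 4, -6)
[3] R2 /= 6  ⇒  (0, 0, 1, -17/18)
     R0 -= 1·R2  ⇒  (1, 0, 0, -19/18)
     R1 -= -1·R2  ⇒  (0, 1, 0, -23/18)
     R3 -= 4·R2  ⇒  (0, 0, 0, -20/9)
[4] R3 /= -20/9  ⇒  (0, 0, 0, 1)
     R0 -= -19/18·R3  ⇒  (1, 0, 0, 0)
     R1 -= -23/18·R3  ⇒  (0, 1, 0, 0)
     R2 -= -17/18·R3  ⇒  (0, 0, 1, 0)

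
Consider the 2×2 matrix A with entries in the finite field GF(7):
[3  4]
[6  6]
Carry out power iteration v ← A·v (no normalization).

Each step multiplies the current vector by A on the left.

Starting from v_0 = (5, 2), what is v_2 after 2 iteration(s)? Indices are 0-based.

v_0 = (5, 2).
v_1 = A·v_0 = (2, 0).
v_2 = A·v_1 = (6, 5).

v_2 = (6, 5)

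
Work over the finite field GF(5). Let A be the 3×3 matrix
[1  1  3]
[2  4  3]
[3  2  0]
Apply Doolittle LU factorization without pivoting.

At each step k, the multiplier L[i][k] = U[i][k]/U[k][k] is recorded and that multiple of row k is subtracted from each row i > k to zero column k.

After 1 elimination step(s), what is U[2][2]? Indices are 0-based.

Step 1: pivot at (0,0) is 1.
  row1 ← row1 − (2)·row0  ⇒  L[1][0]=2, U row1=(0, 2, 2)
  row2 ← row2 − (3)·row0  ⇒  L[2][0]=3, U row2=(0, 4, 1)

U[2][2] = 1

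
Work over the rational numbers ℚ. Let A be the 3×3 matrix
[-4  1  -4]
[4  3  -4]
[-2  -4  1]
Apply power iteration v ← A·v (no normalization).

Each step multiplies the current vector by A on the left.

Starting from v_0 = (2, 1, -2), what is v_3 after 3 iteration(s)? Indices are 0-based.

v_0 = (2, 1, -2).
v_1 = A·v_0 = (1, 19, -10).
v_2 = A·v_1 = (55, 101, -88).
v_3 = A·v_2 = (233, 875, -602).

v_3 = (233, 875, -602)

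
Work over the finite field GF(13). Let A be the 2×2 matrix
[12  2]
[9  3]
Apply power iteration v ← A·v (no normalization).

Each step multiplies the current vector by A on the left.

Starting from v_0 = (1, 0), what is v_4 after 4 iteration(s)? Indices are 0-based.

v_4 = (4, 9)

v_0 = (1, 0).
v_1 = A·v_0 = (12, 9).
v_2 = A·v_1 = (6, 5).
v_3 = A·v_2 = (4, 4).
v_4 = A·v_3 = (4, 9).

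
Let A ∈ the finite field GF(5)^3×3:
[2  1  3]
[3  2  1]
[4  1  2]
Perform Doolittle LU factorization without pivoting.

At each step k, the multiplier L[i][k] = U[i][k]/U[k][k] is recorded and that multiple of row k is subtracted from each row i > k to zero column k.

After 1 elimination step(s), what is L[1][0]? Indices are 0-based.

k=0: U[0][0]=2
  eliminate (1,0): mult=4, new row 1: (0, 3, 4); set L[1][0]=4
  eliminate (2,0): mult=2, new row 2: (0, 4, 1); set L[2][0]=2

L[1][0] = 4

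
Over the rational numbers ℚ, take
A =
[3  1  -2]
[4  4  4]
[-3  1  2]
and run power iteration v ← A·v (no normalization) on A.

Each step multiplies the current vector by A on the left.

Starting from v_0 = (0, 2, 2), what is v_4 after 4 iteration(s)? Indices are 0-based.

v_4 = (158, 2432, 738)

v_0 = (0, 2, 2).
v_1 = A·v_0 = (-2, 16, 6).
v_2 = A·v_1 = (-2, 80, 34).
v_3 = A·v_2 = (6, 448, 154).
v_4 = A·v_3 = (158, 2432, 738).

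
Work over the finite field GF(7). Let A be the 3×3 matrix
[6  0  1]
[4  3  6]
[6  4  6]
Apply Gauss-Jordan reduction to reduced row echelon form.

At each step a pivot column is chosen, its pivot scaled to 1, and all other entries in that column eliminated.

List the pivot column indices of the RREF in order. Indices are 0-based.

pivot columns: 0, 1, 2

step 1: normalize row 0 (÷6) = (1, 0, 6)
  row 1: subtract 4×row0 = (0, 3, 3)
  row 2: subtract 6×row0 = (0, 4, 5)
step 2: normalize row 1 (÷3) = (0, 1, 1)
  row 2: subtract 4×row1 = (0, 0, 1)
step 3: normalize row 2 (÷1) = (0, 0, 1)
  row 0: subtract 6×row2 = (1, 0, 0)
  row 1: subtract 1×row2 = (0, 1, 0)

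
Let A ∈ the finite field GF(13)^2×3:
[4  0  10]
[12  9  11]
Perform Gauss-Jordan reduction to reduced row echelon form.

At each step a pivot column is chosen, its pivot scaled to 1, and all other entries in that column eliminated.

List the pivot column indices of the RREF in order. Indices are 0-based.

[1] R0 /= 4  ⇒  (1, 0, 9)
     R1 -= 12·R0  ⇒  (0, 9, 7)
[2] R1 /= 9  ⇒  (0, 1, 8)

pivot columns: 0, 1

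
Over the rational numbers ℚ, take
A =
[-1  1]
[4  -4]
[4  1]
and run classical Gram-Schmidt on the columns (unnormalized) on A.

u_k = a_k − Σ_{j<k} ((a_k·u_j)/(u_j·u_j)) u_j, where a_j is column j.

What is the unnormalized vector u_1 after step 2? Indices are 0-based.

Step 1: u_0 = a_0 = (-1, 4, 4).
Step 2: u_1 = a_1 − (-13/33)·u_0 = (20/33, -80/33, 85/33).

u_1 = (20/33, -80/33, 85/33)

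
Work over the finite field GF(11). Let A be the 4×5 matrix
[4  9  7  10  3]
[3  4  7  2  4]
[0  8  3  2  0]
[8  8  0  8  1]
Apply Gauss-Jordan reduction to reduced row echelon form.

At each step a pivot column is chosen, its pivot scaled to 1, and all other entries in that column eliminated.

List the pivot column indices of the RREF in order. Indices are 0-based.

pivot(0,0)=4: scale R0 → (1, 5, 10, 8, 9)
  clear (1,0): R1 −= (3)R0 → (0, 0, 10, 0, 10)
  clear (3,0): R3 −= (8)R0 → (0, 1, 8, 10, 6)
pivot(1,1): swap R1↔R2
pivot(1,1)=8: scale R1 → (0, 1, 10, 3, 0)
  clear (0,1): R0 −= (5)R1 → (1, 0, 4, 4, 9)
  clear (3,1): R3 −= (1)R1 → (0, 0, 9, 7, 6)
pivot(2,2)=10: scale R2 → (0, 0, 1, 0, 1)
  clear (0,2): R0 −= (4)R2 → (1, 0, 0, 4, 5)
  clear (1,2): R1 −= (10)R2 → (0, 1, 0, 3, 1)
  clear (3,2): R3 −= (9)R2 → (0, 0, 0, 7, 8)
pivot(3,3)=7: scale R3 → (0, 0, 0, 1, 9)
  clear (0,3): R0 −= (4)R3 → (1, 0, 0, 0, 2)
  clear (1,3): R1 −= (3)R3 → (0, 1, 0, 0, 7)

pivot columns: 0, 1, 2, 3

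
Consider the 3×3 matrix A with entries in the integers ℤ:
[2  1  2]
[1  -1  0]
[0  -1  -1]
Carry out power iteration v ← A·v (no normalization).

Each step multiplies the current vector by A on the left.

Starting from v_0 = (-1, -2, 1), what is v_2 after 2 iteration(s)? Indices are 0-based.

v_2 = (-1, -3, -2)

v_0 = (-1, -2, 1).
v_1 = A·v_0 = (-2, 1, 1).
v_2 = A·v_1 = (-1, -3, -2).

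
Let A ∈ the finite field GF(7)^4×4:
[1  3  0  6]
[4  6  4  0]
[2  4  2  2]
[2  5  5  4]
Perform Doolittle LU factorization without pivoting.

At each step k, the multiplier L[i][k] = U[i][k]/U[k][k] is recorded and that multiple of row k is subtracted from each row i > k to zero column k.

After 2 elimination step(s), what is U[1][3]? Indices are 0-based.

U[1][3] = 4

Step 1: pivot at (0,0) is 1.
  row1 ← row1 − (4)·row0  ⇒  L[1][0]=4, U row1=(0, 1, 4, 4)
  row2 ← row2 − (2)·row0  ⇒  L[2][0]=2, U row2=(0, 5, 2, 4)
  row3 ← row3 − (2)·row0  ⇒  L[3][0]=2, U row3=(0, 6, 5, 6)
Step 2: pivot at (1,1) is 1.
  row2 ← row2 − (5)·row1  ⇒  L[2][1]=5, U row2=(0, 0, 3, 5)
  row3 ← row3 − (6)·row1  ⇒  L[3][1]=6, U row3=(0, 0, 2, 3)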